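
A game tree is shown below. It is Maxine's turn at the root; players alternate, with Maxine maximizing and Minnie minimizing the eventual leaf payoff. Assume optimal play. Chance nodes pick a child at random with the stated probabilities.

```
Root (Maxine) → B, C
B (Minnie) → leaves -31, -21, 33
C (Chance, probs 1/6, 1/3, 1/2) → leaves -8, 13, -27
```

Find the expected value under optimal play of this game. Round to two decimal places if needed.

B (Minnie): min(-31, -21, 33) = -31
C (Chance): 1/6·-8 + 1/3·13 + 1/2·-27 = -10.5
Root (Maxine): max(-31, -10.5) = -10.5

-10.5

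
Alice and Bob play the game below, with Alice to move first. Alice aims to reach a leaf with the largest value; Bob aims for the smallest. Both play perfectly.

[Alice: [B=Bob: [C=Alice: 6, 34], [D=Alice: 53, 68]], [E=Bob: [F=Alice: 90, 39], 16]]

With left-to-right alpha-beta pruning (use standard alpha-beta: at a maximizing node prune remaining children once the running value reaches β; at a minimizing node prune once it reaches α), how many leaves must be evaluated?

C [α=-∞,β=+∞]: v=34
D [α=-∞,β=34]: v=53 after child 1 ≥ β → β-cutoff, skip 1
B [α=-∞,β=+∞]: v=34
F [α=34,β=+∞]: v=90
E [α=34,β=+∞]: v=16
Root [α=-∞,β=+∞]: v=34
Leaves evaluated: 6 of 7.

6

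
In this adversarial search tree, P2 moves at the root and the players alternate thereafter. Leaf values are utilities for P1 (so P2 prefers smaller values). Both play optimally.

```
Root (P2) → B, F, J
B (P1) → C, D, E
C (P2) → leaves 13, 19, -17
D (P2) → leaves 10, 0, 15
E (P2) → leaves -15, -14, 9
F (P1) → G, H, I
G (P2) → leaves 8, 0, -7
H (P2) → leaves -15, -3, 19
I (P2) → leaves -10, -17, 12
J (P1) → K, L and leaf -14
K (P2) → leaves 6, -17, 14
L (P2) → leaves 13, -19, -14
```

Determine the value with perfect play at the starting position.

-14

C (P2): min(13, 19, -17) = -17
D (P2): min(10, 0, 15) = 0
E (P2): min(-15, -14, 9) = -15
B (P1): max(-17, 0, -15) = 0
G (P2): min(8, 0, -7) = -7
H (P2): min(-15, -3, 19) = -15
I (P2): min(-10, -17, 12) = -17
F (P1): max(-7, -15, -17) = -7
K (P2): min(6, -17, 14) = -17
L (P2): min(13, -19, -14) = -19
J (P1): max(-17, -19, -14) = -14
Root (P2): min(0, -7, -14) = -14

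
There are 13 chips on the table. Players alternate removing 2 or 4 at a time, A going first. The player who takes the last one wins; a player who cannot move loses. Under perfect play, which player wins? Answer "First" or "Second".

i:   0  1  2  3  4  5  6  7  8  9 10 11 12 13
     L  L  W  W  W  W  L  L  W  W  W  W  L  L
Position 13 is L, so the second player wins.

Second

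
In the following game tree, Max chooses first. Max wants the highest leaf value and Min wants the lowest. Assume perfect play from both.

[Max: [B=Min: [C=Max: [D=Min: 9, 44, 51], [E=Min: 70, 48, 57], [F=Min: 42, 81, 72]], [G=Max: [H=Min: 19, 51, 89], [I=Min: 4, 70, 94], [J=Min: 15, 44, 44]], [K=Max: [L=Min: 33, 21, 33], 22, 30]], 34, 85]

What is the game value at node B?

19

D: min(9, 44, 51) = 9
E: min(70, 48, 57) = 48
F: min(42, 81, 72) = 42
C: max(9, 48, 42) = 48
H: min(19, 51, 89) = 19
I: min(4, 70, 94) = 4
J: min(15, 44, 44) = 15
G: max(19, 4, 15) = 19
L: min(33, 21, 33) = 21
K: max(21, 22, 30) = 30
B: min(48, 19, 30) = 19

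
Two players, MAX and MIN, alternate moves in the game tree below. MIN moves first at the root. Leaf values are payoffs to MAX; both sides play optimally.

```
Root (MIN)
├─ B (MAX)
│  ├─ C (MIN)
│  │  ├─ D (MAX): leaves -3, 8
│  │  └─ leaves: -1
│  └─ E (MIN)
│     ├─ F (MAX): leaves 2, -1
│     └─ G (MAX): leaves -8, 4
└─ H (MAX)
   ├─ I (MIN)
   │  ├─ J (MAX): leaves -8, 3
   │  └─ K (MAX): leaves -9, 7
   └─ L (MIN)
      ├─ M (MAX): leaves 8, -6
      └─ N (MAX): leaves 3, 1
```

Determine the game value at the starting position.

D (MAX): max(-3, 8) = 8
C (MIN): min(8, -1) = -1
F (MAX): max(2, -1) = 2
G (MAX): max(-8, 4) = 4
E (MIN): min(2, 4) = 2
B (MAX): max(-1, 2) = 2
J (MAX): max(-8, 3) = 3
K (MAX): max(-9, 7) = 7
I (MIN): min(3, 7) = 3
M (MAX): max(8, -6) = 8
N (MAX): max(3, 1) = 3
L (MIN): min(8, 3) = 3
H (MAX): max(3, 3) = 3
Root (MIN): min(2, 3) = 2

2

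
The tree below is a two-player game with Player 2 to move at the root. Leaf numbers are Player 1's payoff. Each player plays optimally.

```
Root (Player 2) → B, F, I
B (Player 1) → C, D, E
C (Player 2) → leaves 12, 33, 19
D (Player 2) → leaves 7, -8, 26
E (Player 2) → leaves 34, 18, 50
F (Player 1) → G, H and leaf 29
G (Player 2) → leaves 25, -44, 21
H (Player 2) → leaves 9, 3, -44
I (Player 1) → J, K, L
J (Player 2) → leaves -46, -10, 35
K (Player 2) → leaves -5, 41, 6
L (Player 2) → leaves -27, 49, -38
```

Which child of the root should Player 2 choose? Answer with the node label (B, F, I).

C (Player 2): min(12, 33, 19) = 12
D (Player 2): min(7, -8, 26) = -8
E (Player 2): min(34, 18, 50) = 18
B (Player 1): max(12, -8, 18) = 18
G (Player 2): min(25, -44, 21) = -44
H (Player 2): min(9, 3, -44) = -44
F (Player 1): max(-44, -44, 29) = 29
J (Player 2): min(-46, -10, 35) = -46
K (Player 2): min(-5, 41, 6) = -5
L (Player 2): min(-27, 49, -38) = -38
I (Player 1): max(-46, -5, -38) = -5
Root (Player 2): min(18, 29, -5) = -5
Player 2 picks the child with the lowest value: I (value -5).

I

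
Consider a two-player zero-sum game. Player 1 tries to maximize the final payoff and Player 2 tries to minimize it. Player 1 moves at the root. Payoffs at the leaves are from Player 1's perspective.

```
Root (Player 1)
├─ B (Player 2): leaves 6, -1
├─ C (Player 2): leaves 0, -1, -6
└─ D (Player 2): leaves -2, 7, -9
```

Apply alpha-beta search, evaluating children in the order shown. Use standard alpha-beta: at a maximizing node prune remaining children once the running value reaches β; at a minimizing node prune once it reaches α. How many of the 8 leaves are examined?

5

B [α=-∞,β=+∞]: v=-1
C [α=-1,β=+∞]: v=-1 after child 2 ≤ α → α-cutoff, skip 1
D [α=-1,β=+∞]: v=-2 after child 1 ≤ α → α-cutoff, skip 2
Root [α=-∞,β=+∞]: v=-1
Leaves evaluated: 5 of 8.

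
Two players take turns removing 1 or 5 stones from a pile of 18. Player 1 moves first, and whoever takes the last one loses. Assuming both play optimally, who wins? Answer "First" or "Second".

Positions where the player to move wins (W) vs loses (L):
i:   0  1  2  3  4  5  6  7  8  9 10 11 12 13 14 15 16 17 18
     W  L  W  L  W  L  W  L  W  L  W  L  W  L  W  L  W  L  W
Position 18 is W, so the first player wins.

First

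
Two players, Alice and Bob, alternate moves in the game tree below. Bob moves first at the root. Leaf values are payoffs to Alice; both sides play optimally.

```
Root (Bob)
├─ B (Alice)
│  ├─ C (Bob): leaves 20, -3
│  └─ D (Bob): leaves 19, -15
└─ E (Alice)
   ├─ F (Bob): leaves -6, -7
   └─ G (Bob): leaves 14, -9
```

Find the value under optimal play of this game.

C (Bob): min(20, -3) = -3
D (Bob): min(19, -15) = -15
B (Alice): max(-3, -15) = -3
F (Bob): min(-6, -7) = -7
G (Bob): min(14, -9) = -9
E (Alice): max(-7, -9) = -7
Root (Bob): min(-3, -7) = -7

-7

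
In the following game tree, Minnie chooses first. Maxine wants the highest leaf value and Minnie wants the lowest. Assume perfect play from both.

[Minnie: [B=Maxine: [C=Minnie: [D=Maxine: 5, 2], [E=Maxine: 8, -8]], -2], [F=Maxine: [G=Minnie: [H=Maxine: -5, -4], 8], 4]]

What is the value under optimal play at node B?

5

D: max(5, 2) = 5
E: max(8, -8) = 8
C: min(5, 8) = 5
B: max(5, -2) = 5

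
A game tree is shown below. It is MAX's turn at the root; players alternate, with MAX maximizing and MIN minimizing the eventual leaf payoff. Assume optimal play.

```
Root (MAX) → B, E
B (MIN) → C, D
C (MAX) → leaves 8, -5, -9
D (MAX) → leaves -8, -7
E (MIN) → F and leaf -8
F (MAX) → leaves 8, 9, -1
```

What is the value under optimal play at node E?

F: max(8, 9, -1) = 9
E: min(9, -8) = -8

-8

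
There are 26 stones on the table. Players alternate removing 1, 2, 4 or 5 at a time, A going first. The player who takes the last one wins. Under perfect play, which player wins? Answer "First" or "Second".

Positions where the player to move wins (W) vs loses (L):
i:   0  1  2  3  4  5  6  7  8  9 10 11 12 13 14 15 16 17 18 19 20 21 22 23 24 25 26
     L  W  W  L  W  W  L  W  W  L  W  W  L  W  W  L  W  W  L  W  W  L  W  W  L  W  W
Position 26 is W, so the first player wins.

First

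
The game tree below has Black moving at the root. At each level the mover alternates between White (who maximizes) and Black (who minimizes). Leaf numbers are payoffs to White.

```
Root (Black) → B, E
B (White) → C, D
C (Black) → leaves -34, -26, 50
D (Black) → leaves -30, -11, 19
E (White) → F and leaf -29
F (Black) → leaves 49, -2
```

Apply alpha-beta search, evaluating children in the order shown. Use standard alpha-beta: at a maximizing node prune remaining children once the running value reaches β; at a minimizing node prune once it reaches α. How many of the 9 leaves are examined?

8

C [α=-∞,β=+∞]: v=-34
D [α=-34,β=+∞]: v=-30
B [α=-∞,β=+∞]: v=-30
F [α=-∞,β=-30]: v=-2
E [α=-∞,β=-30]: v=-2 after child 1 ≥ β → β-cutoff, skip 1
Root [α=-∞,β=+∞]: v=-30
Leaves evaluated: 8 of 9.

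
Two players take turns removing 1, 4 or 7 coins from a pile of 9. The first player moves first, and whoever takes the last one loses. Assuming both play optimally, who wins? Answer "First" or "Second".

Positions where the player to move wins (W) vs loses (L):
i:   0  1  2  3  4  5  6  7  8  9
     W  L  W  L  W  W  L  W  W  L
Position 9 is L, so the second player wins.

Second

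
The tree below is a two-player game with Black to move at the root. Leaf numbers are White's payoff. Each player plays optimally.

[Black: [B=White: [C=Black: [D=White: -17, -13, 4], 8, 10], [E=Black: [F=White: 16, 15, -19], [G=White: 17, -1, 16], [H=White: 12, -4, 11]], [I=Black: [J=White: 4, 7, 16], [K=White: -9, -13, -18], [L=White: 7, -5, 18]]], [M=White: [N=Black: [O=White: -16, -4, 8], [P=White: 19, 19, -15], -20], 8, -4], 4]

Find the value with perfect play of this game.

D (White): max(-17, -13, 4) = 4
C (Black): min(4, 8, 10) = 4
F (White): max(16, 15, -19) = 16
G (White): max(17, -1, 16) = 17
H (White): max(12, -4, 11) = 12
E (Black): min(16, 17, 12) = 12
J (White): max(4, 7, 16) = 16
K (White): max(-9, -13, -18) = -9
L (White): max(7, -5, 18) = 18
I (Black): min(16, -9, 18) = -9
B (White): max(4, 12, -9) = 12
O (White): max(-16, -4, 8) = 8
P (White): max(19, 19, -15) = 19
N (Black): min(8, 19, -20) = -20
M (White): max(-20, 8, -4) = 8
Root (Black): min(12, 8, 4) = 4

4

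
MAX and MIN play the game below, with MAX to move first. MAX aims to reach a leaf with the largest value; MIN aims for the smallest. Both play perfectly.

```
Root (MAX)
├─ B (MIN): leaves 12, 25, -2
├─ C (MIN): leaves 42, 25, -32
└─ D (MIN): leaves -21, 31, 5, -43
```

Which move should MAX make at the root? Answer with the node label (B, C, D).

B

B (MIN): min(12, 25, -2) = -2
C (MIN): min(42, 25, -32) = -32
D (MIN): min(-21, 31, 5, -43) = -43
Root (MAX): max(-2, -32, -43) = -2
MAX picks the child with the highest value: B (value -2).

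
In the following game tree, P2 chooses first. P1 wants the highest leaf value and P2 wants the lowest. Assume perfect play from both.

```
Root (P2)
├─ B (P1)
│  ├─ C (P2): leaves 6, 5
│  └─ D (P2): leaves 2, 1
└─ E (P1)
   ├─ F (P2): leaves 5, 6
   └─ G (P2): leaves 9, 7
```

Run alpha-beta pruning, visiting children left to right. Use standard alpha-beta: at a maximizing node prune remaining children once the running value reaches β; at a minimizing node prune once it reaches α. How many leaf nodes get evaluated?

5

C [α=-∞,β=+∞]: v=5
D [α=5,β=+∞]: v=2 after child 1 ≤ α → α-cutoff, skip 1
B [α=-∞,β=+∞]: v=5
F [α=-∞,β=5]: v=5
E [α=-∞,β=5]: v=5 after child 1 ≥ β → β-cutoff, skip 1
Root [α=-∞,β=+∞]: v=5
Leaves evaluated: 5 of 8.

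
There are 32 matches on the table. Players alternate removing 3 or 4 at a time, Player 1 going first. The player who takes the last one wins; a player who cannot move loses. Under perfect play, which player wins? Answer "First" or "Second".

Positions where the player to move wins (W) vs loses (L):
i:   0  1  2  3  4  5  6  7  8  9 10 11 12 13 14 15 16 17 18 19 20 21 22 23 24 25 26 27 28 29 30 31 32
     L  L  L  W  W  W  W  L  L  L  W  W  W  W  L  L  L  W  W  W  W  L  L  L  W  W  W  W  L  L  L  W  W
Position 32 is W, so the first player wins.

First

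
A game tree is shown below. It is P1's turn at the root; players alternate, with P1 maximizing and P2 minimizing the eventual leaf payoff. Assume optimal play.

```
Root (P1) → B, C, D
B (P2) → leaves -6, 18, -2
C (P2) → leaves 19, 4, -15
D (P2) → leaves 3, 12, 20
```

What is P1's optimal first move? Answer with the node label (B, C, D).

B (P2): min(-6, 18, -2) = -6
C (P2): min(19, 4, -15) = -15
D (P2): min(3, 12, 20) = 3
Root (P1): max(-6, -15, 3) = 3
P1 picks the child with the highest value: D (value 3).

D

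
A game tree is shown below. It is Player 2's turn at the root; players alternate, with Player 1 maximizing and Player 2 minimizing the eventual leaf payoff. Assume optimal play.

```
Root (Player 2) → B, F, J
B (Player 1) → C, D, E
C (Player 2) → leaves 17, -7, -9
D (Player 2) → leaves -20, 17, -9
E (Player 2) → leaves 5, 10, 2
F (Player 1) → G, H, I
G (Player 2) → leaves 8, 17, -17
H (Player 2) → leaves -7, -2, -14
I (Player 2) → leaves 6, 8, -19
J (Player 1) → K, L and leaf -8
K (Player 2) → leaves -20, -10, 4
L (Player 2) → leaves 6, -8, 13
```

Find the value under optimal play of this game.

-14

C (Player 2): min(17, -7, -9) = -9
D (Player 2): min(-20, 17, -9) = -20
E (Player 2): min(5, 10, 2) = 2
B (Player 1): max(-9, -20, 2) = 2
G (Player 2): min(8, 17, -17) = -17
H (Player 2): min(-7, -2, -14) = -14
I (Player 2): min(6, 8, -19) = -19
F (Player 1): max(-17, -14, -19) = -14
K (Player 2): min(-20, -10, 4) = -20
L (Player 2): min(6, -8, 13) = -8
J (Player 1): max(-20, -8, -8) = -8
Root (Player 2): min(2, -14, -8) = -14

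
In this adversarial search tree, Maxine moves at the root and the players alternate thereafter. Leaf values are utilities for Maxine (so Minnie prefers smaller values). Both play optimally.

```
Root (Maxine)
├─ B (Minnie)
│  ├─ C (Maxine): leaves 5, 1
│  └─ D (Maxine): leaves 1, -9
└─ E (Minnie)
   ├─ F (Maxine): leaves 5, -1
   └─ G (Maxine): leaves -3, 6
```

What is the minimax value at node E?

5

F: max(5, -1) = 5
G: max(-3, 6) = 6
E: min(5, 6) = 5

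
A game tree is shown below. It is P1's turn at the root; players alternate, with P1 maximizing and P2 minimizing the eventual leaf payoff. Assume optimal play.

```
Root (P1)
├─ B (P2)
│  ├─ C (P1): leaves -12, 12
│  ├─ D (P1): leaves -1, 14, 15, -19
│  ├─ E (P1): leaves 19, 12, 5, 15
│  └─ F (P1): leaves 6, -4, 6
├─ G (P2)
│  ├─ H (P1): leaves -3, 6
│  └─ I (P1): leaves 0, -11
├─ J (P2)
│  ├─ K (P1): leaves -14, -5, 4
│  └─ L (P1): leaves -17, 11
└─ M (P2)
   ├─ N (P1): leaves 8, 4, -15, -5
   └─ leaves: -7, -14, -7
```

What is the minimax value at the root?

C (P1): max(-12, 12) = 12
D (P1): max(-1, 14, 15, -19) = 15
E (P1): max(19, 12, 5, 15) = 19
F (P1): max(6, -4, 6) = 6
B (P2): min(12, 15, 19, 6) = 6
H (P1): max(-3, 6) = 6
I (P1): max(0, -11) = 0
G (P2): min(6, 0) = 0
K (P1): max(-14, -5, 4) = 4
L (P1): max(-17, 11) = 11
J (P2): min(4, 11) = 4
N (P1): max(8, 4, -15, -5) = 8
M (P2): min(8, -7, -14, -7) = -14
Root (P1): max(6, 0, 4, -14) = 6

6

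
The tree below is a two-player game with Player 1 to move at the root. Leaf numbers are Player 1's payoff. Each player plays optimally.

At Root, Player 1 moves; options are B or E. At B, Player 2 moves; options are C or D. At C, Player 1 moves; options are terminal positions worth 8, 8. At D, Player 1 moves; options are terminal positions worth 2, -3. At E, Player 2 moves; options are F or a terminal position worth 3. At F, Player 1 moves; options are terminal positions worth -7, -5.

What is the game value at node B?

C: max(8, 8) = 8
D: max(2, -3) = 2
B: min(8, 2) = 2

2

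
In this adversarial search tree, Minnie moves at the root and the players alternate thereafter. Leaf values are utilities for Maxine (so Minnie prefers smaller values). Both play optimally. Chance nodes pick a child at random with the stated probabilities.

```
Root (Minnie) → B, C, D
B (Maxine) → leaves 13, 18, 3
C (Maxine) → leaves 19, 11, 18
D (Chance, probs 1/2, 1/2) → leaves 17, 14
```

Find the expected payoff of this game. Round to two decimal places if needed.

B (Maxine): max(13, 18, 3) = 18
C (Maxine): max(19, 11, 18) = 19
D (Chance): 1/2·17 + 1/2·14 = 15.5
Root (Minnie): min(18, 19, 15.5) = 15.5

15.5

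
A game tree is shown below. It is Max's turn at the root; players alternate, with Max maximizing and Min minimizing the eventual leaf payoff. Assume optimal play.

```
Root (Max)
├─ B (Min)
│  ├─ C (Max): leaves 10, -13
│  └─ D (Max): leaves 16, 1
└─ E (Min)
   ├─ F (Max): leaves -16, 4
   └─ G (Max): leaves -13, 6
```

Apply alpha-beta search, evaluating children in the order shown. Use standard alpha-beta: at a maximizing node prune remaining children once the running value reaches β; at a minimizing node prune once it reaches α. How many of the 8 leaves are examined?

5

C [α=-∞,β=+∞]: v=10
D [α=-∞,β=10]: v=16 after child 1 ≥ β → β-cutoff, skip 1
B [α=-∞,β=+∞]: v=10
F [α=10,β=+∞]: v=4
E [α=10,β=+∞]: v=4 after child 1 ≤ α → α-cutoff, skip 1
Root [α=-∞,β=+∞]: v=10
Leaves evaluated: 5 of 8.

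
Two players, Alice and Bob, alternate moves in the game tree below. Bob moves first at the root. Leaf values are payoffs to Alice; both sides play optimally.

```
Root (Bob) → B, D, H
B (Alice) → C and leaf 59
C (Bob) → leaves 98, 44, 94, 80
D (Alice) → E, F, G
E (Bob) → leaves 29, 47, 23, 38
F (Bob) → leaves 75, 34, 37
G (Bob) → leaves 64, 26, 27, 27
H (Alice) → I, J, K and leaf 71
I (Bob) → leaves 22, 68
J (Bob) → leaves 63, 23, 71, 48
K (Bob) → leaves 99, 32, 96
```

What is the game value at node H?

I: min(22, 68) = 22
J: min(63, 23, 71, 48) = 23
K: min(99, 32, 96) = 32
H: max(22, 23, 32, 71) = 71

71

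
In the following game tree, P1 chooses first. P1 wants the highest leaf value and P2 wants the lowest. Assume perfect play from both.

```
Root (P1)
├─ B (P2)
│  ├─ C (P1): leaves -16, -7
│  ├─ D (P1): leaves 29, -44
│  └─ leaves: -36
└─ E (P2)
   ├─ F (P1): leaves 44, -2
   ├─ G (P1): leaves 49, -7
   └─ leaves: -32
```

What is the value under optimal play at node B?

-36

C: max(-16, -7) = -7
D: max(29, -44) = 29
B: min(-7, 29, -36) = -36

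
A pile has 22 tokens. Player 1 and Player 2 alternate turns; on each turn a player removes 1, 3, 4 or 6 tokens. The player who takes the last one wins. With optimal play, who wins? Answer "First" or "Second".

First

Positions where the player to move wins (W) vs loses (L):
i:   0  1  2  3  4  5  6  7  8  9 10 11 12 13 14 15 16 17 18 19 20 21 22
     L  W  L  W  W  W  W  L  W  L  W  W  W  W  L  W  L  W  W  W  W  L  W
Position 22 is W, so the first player wins.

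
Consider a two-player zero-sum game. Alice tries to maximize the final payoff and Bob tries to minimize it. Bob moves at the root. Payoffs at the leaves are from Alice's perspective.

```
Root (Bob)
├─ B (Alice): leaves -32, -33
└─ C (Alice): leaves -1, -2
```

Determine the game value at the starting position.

-32

B (Alice): max(-32, -33) = -32
C (Alice): max(-1, -2) = -1
Root (Bob): min(-32, -1) = -32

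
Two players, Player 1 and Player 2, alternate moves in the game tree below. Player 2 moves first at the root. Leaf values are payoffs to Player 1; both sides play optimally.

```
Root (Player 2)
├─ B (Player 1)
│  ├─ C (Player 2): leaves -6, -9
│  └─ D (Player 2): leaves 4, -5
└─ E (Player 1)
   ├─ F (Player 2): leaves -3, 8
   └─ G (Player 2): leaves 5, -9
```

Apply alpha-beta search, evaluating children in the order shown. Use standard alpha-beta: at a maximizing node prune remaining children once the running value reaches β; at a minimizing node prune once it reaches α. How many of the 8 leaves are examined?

6

C [α=-∞,β=+∞]: v=-9
D [α=-9,β=+∞]: v=-5
B [α=-∞,β=+∞]: v=-5
F [α=-∞,β=-5]: v=-3
E [α=-∞,β=-5]: v=-3 after child 1 ≥ β → β-cutoff, skip 1
Root [α=-∞,β=+∞]: v=-5
Leaves evaluated: 6 of 8.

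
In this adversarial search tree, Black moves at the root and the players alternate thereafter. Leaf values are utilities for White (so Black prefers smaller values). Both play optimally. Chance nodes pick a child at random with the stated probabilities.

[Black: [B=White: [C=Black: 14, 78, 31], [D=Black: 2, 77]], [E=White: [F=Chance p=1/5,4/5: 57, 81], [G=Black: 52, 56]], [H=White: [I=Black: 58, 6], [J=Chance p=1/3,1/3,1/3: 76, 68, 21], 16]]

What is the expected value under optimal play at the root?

C (Black): min(14, 78, 31) = 14
D (Black): min(2, 77) = 2
B (White): max(14, 2) = 14
F (Chance): 1/5·57 + 4/5·81 = 76.2
G (Black): min(52, 56) = 52
E (White): max(76.2, 52) = 76.2
I (Black): min(58, 6) = 6
J (Chance): 1/3·76 + 1/3·68 + 1/3·21 = 55
H (White): max(6, 55, 16) = 55
Root (Black): min(14, 76.2, 55) = 14

14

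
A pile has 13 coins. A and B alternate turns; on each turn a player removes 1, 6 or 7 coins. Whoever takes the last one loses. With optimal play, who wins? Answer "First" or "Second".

Second

W/L table (W = player to move can force a win):
i:   0  1  2  3  4  5  6  7  8  9 10 11 12 13
     W  L  W  L  W  L  W  W  W  W  W  W  W  L
Position 13 is L, so the second player wins.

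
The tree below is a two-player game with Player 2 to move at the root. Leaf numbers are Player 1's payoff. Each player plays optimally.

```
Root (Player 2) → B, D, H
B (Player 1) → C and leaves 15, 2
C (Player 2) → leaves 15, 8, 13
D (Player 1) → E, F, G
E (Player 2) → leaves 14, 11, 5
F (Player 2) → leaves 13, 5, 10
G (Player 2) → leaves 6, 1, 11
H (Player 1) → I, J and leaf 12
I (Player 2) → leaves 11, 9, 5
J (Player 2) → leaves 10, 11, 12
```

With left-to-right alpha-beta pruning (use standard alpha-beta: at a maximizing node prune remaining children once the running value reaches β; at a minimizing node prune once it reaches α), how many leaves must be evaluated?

15

C [α=-∞,β=+∞]: v=8
B [α=-∞,β=+∞]: v=15
E [α=-∞,β=15]: v=5
F [α=5,β=15]: v=5 after child 2 ≤ α → α-cutoff, skip 1
G [α=5,β=15]: v=1 after child 2 ≤ α → α-cutoff, skip 1
D [α=-∞,β=15]: v=5
I [α=-∞,β=5]: v=5
H [α=-∞,β=5]: v=5 after child 1 ≥ β → β-cutoff, skip 2
Root [α=-∞,β=+∞]: v=5
Leaves evaluated: 15 of 21.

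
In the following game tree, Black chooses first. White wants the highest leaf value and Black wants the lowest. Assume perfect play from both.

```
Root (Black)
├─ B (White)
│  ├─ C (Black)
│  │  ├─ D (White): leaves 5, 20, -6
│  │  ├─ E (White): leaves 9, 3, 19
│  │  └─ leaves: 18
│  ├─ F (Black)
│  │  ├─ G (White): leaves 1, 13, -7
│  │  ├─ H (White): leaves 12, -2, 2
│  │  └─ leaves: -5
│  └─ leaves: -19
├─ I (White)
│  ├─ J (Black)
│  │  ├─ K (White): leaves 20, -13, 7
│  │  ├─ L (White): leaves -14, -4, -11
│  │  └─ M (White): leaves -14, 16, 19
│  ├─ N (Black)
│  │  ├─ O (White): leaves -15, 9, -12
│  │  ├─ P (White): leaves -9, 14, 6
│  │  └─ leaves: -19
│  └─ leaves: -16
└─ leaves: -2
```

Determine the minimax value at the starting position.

D (White): max(5, 20, -6) = 20
E (White): max(9, 3, 19) = 19
C (Black): min(20, 19, 18) = 18
G (White): max(1, 13, -7) = 13
H (White): max(12, -2, 2) = 12
F (Black): min(13, 12, -5) = -5
B (White): max(18, -5, -19) = 18
K (White): max(20, -13, 7) = 20
L (White): max(-14, -4, -11) = -4
M (White): max(-14, 16, 19) = 19
J (Black): min(20, -4, 19) = -4
O (White): max(-15, 9, -12) = 9
P (White): max(-9, 14, 6) = 14
N (Black): min(9, 14, -19) = -19
I (White): max(-4, -19, -16) = -4
Root (Black): min(18, -4, -2) = -4

-4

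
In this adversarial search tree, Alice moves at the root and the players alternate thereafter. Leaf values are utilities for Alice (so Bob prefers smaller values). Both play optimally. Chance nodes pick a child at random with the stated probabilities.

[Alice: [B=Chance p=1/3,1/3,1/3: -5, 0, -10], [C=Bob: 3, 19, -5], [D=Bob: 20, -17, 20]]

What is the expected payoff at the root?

B (Chance): 1/3·-5 + 1/3·0 + 1/3·-10 = -5
C (Bob): min(3, 19, -5) = -5
D (Bob): min(20, -17, 20) = -17
Root (Alice): max(-5, -5, -17) = -5

-5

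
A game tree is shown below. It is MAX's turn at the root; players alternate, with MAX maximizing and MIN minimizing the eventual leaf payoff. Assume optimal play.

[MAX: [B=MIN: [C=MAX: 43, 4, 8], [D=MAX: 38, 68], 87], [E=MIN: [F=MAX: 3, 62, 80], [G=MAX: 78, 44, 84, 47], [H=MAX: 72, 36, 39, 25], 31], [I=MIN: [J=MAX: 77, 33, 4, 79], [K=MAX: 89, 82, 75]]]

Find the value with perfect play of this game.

79

C (MAX): max(43, 4, 8) = 43
D (MAX): max(38, 68) = 68
B (MIN): min(43, 68, 87) = 43
F (MAX): max(3, 62, 80) = 80
G (MAX): max(78, 44, 84, 47) = 84
H (MAX): max(72, 36, 39, 25) = 72
E (MIN): min(80, 84, 72, 31) = 31
J (MAX): max(77, 33, 4, 79) = 79
K (MAX): max(89, 82, 75) = 89
I (MIN): min(79, 89) = 79
Root (MAX): max(43, 31, 79) = 79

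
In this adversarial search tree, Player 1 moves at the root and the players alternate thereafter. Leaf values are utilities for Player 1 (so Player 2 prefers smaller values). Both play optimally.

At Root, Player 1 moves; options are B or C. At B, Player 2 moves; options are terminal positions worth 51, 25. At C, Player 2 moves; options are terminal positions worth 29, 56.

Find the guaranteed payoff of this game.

29

B (Player 2): min(51, 25) = 25
C (Player 2): min(29, 56) = 29
Root (Player 1): max(25, 29) = 29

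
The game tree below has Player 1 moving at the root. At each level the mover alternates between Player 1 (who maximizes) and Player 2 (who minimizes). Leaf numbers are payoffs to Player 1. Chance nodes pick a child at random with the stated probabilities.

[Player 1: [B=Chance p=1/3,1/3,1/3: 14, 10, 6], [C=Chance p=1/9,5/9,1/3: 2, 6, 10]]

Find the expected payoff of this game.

10

B (Chance): 1/3·14 + 1/3·10 + 1/3·6 = 10
C (Chance): 1/9·2 + 5/9·6 + 1/3·10 = 6.89
Root (Player 1): max(10, 6.89) = 10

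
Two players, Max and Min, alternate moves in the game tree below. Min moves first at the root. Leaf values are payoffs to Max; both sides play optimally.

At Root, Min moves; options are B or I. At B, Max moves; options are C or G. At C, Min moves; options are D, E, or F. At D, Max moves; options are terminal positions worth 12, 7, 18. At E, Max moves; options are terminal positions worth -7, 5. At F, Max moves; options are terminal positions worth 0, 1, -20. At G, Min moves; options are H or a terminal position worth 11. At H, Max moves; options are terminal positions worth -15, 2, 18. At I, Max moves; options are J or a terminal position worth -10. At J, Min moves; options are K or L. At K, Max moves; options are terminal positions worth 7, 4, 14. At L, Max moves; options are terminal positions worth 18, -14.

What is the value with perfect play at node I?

14

K: max(7, 4, 14) = 14
L: max(18, -14) = 18
J: min(14, 18) = 14
I: max(14, -10) = 14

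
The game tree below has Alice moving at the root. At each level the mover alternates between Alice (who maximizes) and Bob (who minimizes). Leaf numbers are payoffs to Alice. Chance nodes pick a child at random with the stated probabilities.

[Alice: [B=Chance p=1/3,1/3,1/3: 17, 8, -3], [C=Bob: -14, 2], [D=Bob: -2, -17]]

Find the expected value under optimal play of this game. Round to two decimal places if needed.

7.33

B (Chance): 1/3·17 + 1/3·8 + 1/3·-3 = 7.33
C (Bob): min(-14, 2) = -14
D (Bob): min(-2, -17) = -17
Root (Alice): max(7.33, -14, -17) = 7.33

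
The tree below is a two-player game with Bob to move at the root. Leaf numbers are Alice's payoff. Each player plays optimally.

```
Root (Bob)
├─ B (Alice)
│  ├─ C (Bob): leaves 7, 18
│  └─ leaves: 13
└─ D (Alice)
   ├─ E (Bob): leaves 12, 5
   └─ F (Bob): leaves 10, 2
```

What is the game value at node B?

C: min(7, 18) = 7
B: max(7, 13) = 13

13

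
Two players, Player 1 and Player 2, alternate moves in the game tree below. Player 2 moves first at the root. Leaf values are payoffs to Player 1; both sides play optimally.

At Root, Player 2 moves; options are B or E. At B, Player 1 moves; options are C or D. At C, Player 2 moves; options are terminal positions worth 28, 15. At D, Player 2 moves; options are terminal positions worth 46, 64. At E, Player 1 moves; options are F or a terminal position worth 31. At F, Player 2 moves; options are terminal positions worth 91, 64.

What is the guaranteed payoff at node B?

46

C: min(28, 15) = 15
D: min(46, 64) = 46
B: max(15, 46) = 46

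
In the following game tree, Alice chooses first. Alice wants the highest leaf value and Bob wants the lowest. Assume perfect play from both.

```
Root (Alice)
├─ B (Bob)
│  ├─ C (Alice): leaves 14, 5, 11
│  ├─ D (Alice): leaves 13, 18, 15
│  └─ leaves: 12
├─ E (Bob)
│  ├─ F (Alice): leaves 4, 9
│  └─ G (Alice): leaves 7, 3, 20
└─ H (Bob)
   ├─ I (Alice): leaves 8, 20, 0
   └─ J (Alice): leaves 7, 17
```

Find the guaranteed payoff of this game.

17

C (Alice): max(14, 5, 11) = 14
D (Alice): max(13, 18, 15) = 18
B (Bob): min(14, 18, 12) = 12
F (Alice): max(4, 9) = 9
G (Alice): max(7, 3, 20) = 20
E (Bob): min(9, 20) = 9
I (Alice): max(8, 20, 0) = 20
J (Alice): max(7, 17) = 17
H (Bob): min(20, 17) = 17
Root (Alice): max(12, 9, 17) = 17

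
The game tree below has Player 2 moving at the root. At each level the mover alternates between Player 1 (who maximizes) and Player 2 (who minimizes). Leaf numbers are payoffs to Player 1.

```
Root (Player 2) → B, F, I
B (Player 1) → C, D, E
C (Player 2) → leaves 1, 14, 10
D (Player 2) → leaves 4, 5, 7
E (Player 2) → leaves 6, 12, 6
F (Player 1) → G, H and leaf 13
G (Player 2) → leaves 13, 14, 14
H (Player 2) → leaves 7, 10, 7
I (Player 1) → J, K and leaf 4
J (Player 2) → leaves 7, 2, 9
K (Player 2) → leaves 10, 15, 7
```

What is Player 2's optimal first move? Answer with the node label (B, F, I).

B

C (Player 2): min(1, 14, 10) = 1
D (Player 2): min(4, 5, 7) = 4
E (Player 2): min(6, 12, 6) = 6
B (Player 1): max(1, 4, 6) = 6
G (Player 2): min(13, 14, 14) = 13
H (Player 2): min(7, 10, 7) = 7
F (Player 1): max(13, 7, 13) = 13
J (Player 2): min(7, 2, 9) = 2
K (Player 2): min(10, 15, 7) = 7
I (Player 1): max(2, 7, 4) = 7
Root (Player 2): min(6, 13, 7) = 6
Player 2 picks the child with the lowest value: B (value 6).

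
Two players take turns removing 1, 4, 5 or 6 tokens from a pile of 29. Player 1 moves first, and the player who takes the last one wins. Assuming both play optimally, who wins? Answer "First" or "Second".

Second

W/L table (W = player to move can force a win):
i:   0  1  2  3  4  5  6  7  8  9 10 11 12 13 14 15 16 17 18 19 20 21 22 23 24 25 26 27 28 29
     L  W  L  W  W  W  W  W  W  L  W  L  W  W  W  W  W  W  L  W  L  W  W  W  W  W  W  L  W  L
Position 29 is L, so the second player wins.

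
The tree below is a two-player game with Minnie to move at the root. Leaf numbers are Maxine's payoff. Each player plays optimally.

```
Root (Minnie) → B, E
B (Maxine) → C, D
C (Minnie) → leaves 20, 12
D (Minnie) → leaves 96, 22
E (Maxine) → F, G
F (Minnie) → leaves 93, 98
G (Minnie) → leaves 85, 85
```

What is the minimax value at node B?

C: min(20, 12) = 12
D: min(96, 22) = 22
B: max(12, 22) = 22

22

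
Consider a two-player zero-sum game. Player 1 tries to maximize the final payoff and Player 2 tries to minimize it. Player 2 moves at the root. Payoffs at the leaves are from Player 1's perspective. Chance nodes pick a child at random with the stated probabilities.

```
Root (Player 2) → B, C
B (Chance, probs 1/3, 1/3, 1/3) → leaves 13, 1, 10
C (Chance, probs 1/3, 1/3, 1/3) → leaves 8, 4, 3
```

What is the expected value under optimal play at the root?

B (Chance): 1/3·13 + 1/3·1 + 1/3·10 = 8
C (Chance): 1/3·8 + 1/3·4 + 1/3·3 = 5
Root (Player 2): min(8, 5) = 5

5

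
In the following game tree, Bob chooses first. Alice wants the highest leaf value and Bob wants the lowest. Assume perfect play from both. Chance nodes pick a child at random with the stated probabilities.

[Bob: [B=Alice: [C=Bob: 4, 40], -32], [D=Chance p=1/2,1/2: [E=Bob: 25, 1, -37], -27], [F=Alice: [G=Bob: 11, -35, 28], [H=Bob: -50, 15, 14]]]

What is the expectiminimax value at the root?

C (Bob): min(4, 40) = 4
B (Alice): max(4, -32) = 4
E (Bob): min(25, 1, -37) = -37
D (Chance): 1/2·-37 + 1/2·-27 = -32
G (Bob): min(11, -35, 28) = -35
H (Bob): min(-50, 15, 14) = -50
F (Alice): max(-35, -50) = -35
Root (Bob): min(4, -32, -35) = -35

-35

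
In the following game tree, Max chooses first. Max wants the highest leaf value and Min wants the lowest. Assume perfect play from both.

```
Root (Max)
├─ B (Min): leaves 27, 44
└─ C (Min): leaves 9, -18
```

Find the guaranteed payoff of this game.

27

B (Min): min(27, 44) = 27
C (Min): min(9, -18) = -18
Root (Max): max(27, -18) = 27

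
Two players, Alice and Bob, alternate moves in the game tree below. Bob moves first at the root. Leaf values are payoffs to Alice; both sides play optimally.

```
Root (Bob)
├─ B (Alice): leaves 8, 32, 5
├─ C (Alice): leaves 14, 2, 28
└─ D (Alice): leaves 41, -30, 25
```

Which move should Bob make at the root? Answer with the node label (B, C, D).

C

B (Alice): max(8, 32, 5) = 32
C (Alice): max(14, 2, 28) = 28
D (Alice): max(41, -30, 25) = 41
Root (Bob): min(32, 28, 41) = 28
Bob picks the child with the lowest value: C (value 28).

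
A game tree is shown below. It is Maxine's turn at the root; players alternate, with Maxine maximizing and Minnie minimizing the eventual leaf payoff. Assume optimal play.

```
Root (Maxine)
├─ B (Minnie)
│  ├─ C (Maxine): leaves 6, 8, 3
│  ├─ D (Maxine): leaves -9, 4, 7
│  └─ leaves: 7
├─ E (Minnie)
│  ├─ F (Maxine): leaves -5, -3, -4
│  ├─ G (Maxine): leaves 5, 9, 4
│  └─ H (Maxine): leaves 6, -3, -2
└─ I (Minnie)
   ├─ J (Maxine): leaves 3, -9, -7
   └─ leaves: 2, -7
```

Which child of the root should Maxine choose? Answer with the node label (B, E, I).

C (Maxine): max(6, 8, 3) = 8
D (Maxine): max(-9, 4, 7) = 7
B (Minnie): min(8, 7, 7) = 7
F (Maxine): max(-5, -3, -4) = -3
G (Maxine): max(5, 9, 4) = 9
H (Maxine): max(6, -3, -2) = 6
E (Minnie): min(-3, 9, 6) = -3
J (Maxine): max(3, -9, -7) = 3
I (Minnie): min(3, 2, -7) = -7
Root (Maxine): max(7, -3, -7) = 7
Maxine picks the child with the highest value: B (value 7).

B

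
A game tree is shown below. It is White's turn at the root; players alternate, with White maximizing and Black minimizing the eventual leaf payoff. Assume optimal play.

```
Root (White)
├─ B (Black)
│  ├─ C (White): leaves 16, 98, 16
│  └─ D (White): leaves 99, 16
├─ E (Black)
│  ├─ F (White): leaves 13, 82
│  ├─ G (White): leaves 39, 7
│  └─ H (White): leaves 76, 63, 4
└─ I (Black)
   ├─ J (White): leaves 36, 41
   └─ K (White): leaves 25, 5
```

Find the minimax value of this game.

98

C (White): max(16, 98, 16) = 98
D (White): max(99, 16) = 99
B (Black): min(98, 99) = 98
F (White): max(13, 82) = 82
G (White): max(39, 7) = 39
H (White): max(76, 63, 4) = 76
E (Black): min(82, 39, 76) = 39
J (White): max(36, 41) = 41
K (White): max(25, 5) = 25
I (Black): min(41, 25) = 25
Root (White): max(98, 39, 25) = 98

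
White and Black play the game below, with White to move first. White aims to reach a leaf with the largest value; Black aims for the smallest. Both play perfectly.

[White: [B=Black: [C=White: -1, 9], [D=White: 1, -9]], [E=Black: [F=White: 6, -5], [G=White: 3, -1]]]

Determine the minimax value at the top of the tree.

C (White): max(-1, 9) = 9
D (White): max(1, -9) = 1
B (Black): min(9, 1) = 1
F (White): max(6, -5) = 6
G (White): max(3, -1) = 3
E (Black): min(6, 3) = 3
Root (White): max(1, 3) = 3

3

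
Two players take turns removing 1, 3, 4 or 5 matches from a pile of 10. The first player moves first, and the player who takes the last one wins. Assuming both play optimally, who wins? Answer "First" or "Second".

Second

Positions where the player to move wins (W) vs loses (L):
i:   0  1  2  3  4  5  6  7  8  9 10
     L  W  L  W  W  W  W  W  L  W  L
Position 10 is L, so the second player wins.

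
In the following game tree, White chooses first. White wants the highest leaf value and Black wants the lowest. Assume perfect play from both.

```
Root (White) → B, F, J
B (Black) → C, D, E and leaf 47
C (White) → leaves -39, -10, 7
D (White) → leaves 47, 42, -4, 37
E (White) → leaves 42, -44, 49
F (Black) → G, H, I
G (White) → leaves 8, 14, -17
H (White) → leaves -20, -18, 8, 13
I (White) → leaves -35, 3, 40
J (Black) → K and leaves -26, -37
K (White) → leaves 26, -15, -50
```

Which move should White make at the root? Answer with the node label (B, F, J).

F

C (White): max(-39, -10, 7) = 7
D (White): max(47, 42, -4, 37) = 47
E (White): max(42, -44, 49) = 49
B (Black): min(7, 47, 49, 47) = 7
G (White): max(8, 14, -17) = 14
H (White): max(-20, -18, 8, 13) = 13
I (White): max(-35, 3, 40) = 40
F (Black): min(14, 13, 40) = 13
K (White): max(26, -15, -50) = 26
J (Black): min(26, -26, -37) = -37
Root (White): max(7, 13, -37) = 13
White picks the child with the highest value: F (value 13).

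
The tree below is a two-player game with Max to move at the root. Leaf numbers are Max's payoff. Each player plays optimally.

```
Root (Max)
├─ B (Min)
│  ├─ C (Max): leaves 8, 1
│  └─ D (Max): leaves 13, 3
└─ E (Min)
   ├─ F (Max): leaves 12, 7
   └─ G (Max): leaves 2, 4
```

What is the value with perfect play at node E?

F: max(12, 7) = 12
G: max(2, 4) = 4
E: min(12, 4) = 4

4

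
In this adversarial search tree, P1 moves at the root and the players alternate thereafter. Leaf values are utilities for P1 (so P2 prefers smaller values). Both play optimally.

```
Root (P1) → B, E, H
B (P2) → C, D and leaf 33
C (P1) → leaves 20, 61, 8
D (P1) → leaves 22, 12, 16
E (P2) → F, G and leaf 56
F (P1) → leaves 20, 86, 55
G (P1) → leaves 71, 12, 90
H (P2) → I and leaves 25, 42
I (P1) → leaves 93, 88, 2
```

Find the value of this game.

C (P1): max(20, 61, 8) = 61
D (P1): max(22, 12, 16) = 22
B (P2): min(61, 22, 33) = 22
F (P1): max(20, 86, 55) = 86
G (P1): max(71, 12, 90) = 90
E (P2): min(86, 90, 56) = 56
I (P1): max(93, 88, 2) = 93
H (P2): min(93, 25, 42) = 25
Root (P1): max(22, 56, 25) = 56

56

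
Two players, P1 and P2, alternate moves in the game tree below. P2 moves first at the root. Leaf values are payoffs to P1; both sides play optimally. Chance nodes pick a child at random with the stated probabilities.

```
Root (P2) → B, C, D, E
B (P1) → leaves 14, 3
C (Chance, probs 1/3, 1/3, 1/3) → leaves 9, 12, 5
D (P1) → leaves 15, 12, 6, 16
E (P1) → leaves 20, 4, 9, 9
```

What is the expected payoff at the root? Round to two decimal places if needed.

B (P1): max(14, 3) = 14
C (Chance): 1/3·9 + 1/3·12 + 1/3·5 = 8.67
D (P1): max(15, 12, 6, 16) = 16
E (P1): max(20, 4, 9, 9) = 20
Root (P2): min(14, 8.67, 16, 20) = 8.67

8.67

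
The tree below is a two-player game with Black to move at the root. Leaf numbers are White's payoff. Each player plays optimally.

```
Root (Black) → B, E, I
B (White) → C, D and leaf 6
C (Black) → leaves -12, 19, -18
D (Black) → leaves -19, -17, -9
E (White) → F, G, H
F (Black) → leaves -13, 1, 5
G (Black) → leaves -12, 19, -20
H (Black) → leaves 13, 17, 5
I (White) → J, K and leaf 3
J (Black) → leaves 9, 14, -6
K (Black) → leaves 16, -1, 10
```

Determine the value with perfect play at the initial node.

3

C (Black): min(-12, 19, -18) = -18
D (Black): min(-19, -17, -9) = -19
B (White): max(-18, -19, 6) = 6
F (Black): min(-13, 1, 5) = -13
G (Black): min(-12, 19, -20) = -20
H (Black): min(13, 17, 5) = 5
E (White): max(-13, -20, 5) = 5
J (Black): min(9, 14, -6) = -6
K (Black): min(16, -1, 10) = -1
I (White): max(-6, -1, 3) = 3
Root (Black): min(6, 5, 3) = 3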